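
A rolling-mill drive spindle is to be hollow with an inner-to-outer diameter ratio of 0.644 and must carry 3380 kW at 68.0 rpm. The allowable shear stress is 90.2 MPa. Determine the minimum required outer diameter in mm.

319 mm

ω = 2π·68.0/60 = 7.121 rad/s, so T = P/ω = 3380×10³ / 7.121 = 474700 N·m.
For a hollow shaft with d_i/d_o = 0.644: τ_max = 16T/(π d_o³ (1−k⁴)), so d_o = [16T/(π τ_allow (1−k⁴))]^(1/3) = [16·474700/(π·9.02×10^7·0.8280)]^(1/3) = 0.3187 m.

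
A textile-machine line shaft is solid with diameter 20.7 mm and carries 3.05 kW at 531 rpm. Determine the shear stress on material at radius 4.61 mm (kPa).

14000 kPa

ω = 2π·531/60 = 55.61 rad/s, so T = P/ω = 3.05×10³ / 55.61 = 54.85 N·m.
J = πd⁴/32 = π(0.0207)⁴/32 = 1.803×10^-8 m⁴.
Shear stress varies linearly with radius: τ = T·r/J = 54.85 × 0.00461 / 1.803×10^-8 = 1.403×10^7 Pa.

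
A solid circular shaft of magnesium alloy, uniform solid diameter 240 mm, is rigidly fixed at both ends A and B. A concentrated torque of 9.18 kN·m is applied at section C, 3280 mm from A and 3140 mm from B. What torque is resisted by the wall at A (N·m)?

With uniform GJ and both ends fixed, compatibility θ_AC = θ_CB gives T_A·a = T_B·b, together with T_A + T_B = T₀.
T_A = T₀·b/(a+b) = 9180·3140/6420 = 4490 N·m; T_B = 4690 N·m.

4490 N·m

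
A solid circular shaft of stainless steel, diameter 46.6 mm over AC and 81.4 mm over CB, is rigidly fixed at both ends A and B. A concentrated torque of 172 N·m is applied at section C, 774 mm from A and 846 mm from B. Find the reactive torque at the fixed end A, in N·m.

Compatibility: T_A·a/J_AC = T_B·b/J_CB with T_A + T_B = T₀.
J_AC = 4.63×10^-7 m⁴, J_CB = 4.31×10^-6 m⁴, so T_A = T₀·(J_AC/a)/((J_AC/a)+(J_CB/b)) = 18.07 N·m, T_B = 153.9 N·m.

18.1 N·m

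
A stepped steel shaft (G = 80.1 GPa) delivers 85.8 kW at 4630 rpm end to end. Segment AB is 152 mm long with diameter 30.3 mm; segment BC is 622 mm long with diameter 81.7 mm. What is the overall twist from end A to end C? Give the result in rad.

0.00437 rad

ω = 2π·4630/60 = 484.9 rad/s, so T = P/ω = 85.8×10³ / 484.9 = 177.0 N·m.
J_AB = π(0.0303)⁴/32 = 8.28×10^-8 m⁴; J_BC = π(0.0817)⁴/32 = 4.37×10^-6 m⁴.
θ = (T/G)·Σ L_i/J_i = (177.0/80.1×10⁹)·(0.152/8.28×10^-8 + 0.622/4.37×10^-6) = 4.372×10^-3 rad.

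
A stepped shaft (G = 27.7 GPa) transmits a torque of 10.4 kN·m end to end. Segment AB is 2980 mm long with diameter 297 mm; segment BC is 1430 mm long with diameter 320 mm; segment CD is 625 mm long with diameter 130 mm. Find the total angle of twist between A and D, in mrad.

J_AB = π(0.297)⁴/32 = 7.64×10^-4 m⁴; J_BC = π(0.320)⁴/32 = 1.03×10^-3 m⁴; J_CD = π(0.130)⁴/32 = 2.80×10^-5 m⁴.
θ = (T/G)·Σ L_i/J_i = (10400/27.7×10⁹)·(2.98/7.64×10^-4 + 1.43/1.03×10^-3 + 0.625/2.80×10^-5) = 0.01035 rad.

10.4 mrad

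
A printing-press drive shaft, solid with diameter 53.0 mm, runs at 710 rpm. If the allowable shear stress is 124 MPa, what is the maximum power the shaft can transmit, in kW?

270 kW

J = πd⁴/32 = π(0.0530)⁴/32 = 7.746×10^-7 m⁴.
T_max = τ_allow·J/r = 1.24×10^8 × 7.746×10^-7 / 0.0265 = 3625 N·m.
ω = 2π·710/60 = 74.35 rad/s, so P_max = T_max·ω = 2.695×10^5 W.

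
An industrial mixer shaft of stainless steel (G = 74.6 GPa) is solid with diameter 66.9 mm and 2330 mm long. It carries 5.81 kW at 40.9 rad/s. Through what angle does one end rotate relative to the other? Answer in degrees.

ω = 40.9 rad/s, so T = P/ω = 5.81×10³ / 40.90 = 142.1 N·m.
J = πd⁴/32 = π(0.0669)⁴/32 = 1.967×10^-6 m⁴.
θ = T·L/(G·J) = 142.1 × 2.33 / (74.6×10⁹ × 1.967×10^-6) = 2.256×10^-3 rad.

0.129°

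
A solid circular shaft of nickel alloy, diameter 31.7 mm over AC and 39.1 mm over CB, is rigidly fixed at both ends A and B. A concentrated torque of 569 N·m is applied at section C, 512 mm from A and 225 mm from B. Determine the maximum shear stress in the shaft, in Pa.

4.07e7 Pa

Compatibility: T_A·a/J_AC = T_B·b/J_CB with T_A + T_B = T₀.
J_AC = 9.91×10^-8 m⁴, J_CB = 2.29×10^-7 m⁴, so T_A = T₀·(J_AC/a)/((J_AC/a)+(J_CB/b)) = 90.79 N·m, T_B = 478.2 N·m.
τ in each portion: τ_AC = 1.45×10^7 Pa, τ_CB = 4.07×10^7 Pa; maximum is in CB.
τ_max = T_CB·r/J = 478.2·0.0196/2.29×10^-7 = 4.074×10^7 Pa.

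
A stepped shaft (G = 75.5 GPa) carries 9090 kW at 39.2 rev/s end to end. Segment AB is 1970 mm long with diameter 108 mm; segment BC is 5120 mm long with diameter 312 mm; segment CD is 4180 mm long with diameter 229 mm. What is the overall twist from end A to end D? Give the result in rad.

ω = 2π·39.2 = 246.3 rad/s, so T = P/ω = 9090×10³ / 246.3 = 36910 N·m.
J_AB = π(0.108)⁴/32 = 1.34×10^-5 m⁴; J_BC = π(0.312)⁴/32 = 9.30×10^-4 m⁴; J_CD = π(0.229)⁴/32 = 2.70×10^-4 m⁴.
θ = (T/G)·Σ L_i/J_i = (36910/75.5×10⁹)·(1.97/1.34×10^-5 + 5.12/9.30×10^-4 + 4.18/2.70×10^-4) = 0.08236 rad.

0.0824 rad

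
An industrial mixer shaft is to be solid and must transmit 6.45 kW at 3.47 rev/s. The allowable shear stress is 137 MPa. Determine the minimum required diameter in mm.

ω = 2π·3.47 = 21.80 rad/s, so T = P/ω = 6.45×10³ / 21.80 = 295.8 N·m.
For a solid shaft τ_max = 16T/(πd³), so d = (16T/(π τ_allow))^(1/3) = (16·295.8/(π·1.37×10^8))^(1/3) = 0.02224 m.

22.2 mm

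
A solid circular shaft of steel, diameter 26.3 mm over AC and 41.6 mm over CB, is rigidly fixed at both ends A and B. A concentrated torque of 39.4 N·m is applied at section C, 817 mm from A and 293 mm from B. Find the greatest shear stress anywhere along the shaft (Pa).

2.64e6 Pa

Compatibility: T_A·a/J_AC = T_B·b/J_CB with T_A + T_B = T₀.
J_AC = 4.70×10^-8 m⁴, J_CB = 2.94×10^-7 m⁴, so T_A = T₀·(J_AC/a)/((J_AC/a)+(J_CB/b)) = 2.135 N·m, T_B = 37.27 N·m.
τ in each portion: τ_AC = 5.98×10^5 Pa, τ_CB = 2.64×10^6 Pa; maximum is in CB.
τ_max = T_CB·r/J = 37.27·0.0208/2.94×10^-7 = 2.636×10^6 Pa.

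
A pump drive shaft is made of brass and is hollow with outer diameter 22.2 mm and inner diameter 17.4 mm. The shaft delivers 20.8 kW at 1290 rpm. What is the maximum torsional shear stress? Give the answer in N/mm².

115 N/mm²

ω = 2π·1290/60 = 135.1 rad/s, so T = P/ω = 20.8×10³ / 135.1 = 154.0 N·m.
J = π(d_o⁴ − d_i⁴)/32 = π(0.0222⁴ − 0.0174⁴)/32 = 1.485×10^-8 m⁴.
τ_max = T·r/J = 154.0 × 0.0111 / 1.485×10^-8 = 1.151×10^8 Pa.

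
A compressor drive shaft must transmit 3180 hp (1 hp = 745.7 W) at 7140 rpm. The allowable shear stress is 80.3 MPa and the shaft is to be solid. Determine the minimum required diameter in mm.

58.6 mm

ω = 2π·7140/60 = 747.7 rad/s, so T = P/ω = 3180×745.7 / 747.7 = 3171 N·m.
For a solid shaft τ_max = 16T/(πd³), so d = (16T/(π τ_allow))^(1/3) = (16·3171/(π·8.03×10^7))^(1/3) = 0.05859 m.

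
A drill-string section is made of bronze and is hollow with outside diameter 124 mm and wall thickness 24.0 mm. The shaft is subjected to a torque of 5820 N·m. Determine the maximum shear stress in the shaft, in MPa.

J = π(d_o⁴ − d_i⁴)/32 = π(0.124⁴ − 0.0760⁴)/32 = 1.994×10^-5 m⁴.
τ_max = T·r/J = 5820 × 0.0620 / 1.994×10^-5 = 1.810×10^7 Pa.

18.1 MPa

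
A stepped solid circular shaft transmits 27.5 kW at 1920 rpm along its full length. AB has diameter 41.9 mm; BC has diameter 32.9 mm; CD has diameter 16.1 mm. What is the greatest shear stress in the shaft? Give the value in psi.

24200 psi

ω = 2π·1920/60 = 201.1 rad/s, so T = P/ω = 27.5×10³ / 201.1 = 136.8 N·m.
Under the same torque, τ_max = 16T/(πd³) is largest where d is smallest — segment CD (d = 16.1 mm).
τ_max = 16·136.8/(π·(0.0161)³) = 1.669×10^8 Pa.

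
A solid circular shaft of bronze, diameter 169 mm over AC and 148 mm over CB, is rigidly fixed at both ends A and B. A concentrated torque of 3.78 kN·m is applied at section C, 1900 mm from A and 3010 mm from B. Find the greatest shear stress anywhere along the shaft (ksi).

Compatibility: T_A·a/J_AC = T_B·b/J_CB with T_A + T_B = T₀.
J_AC = 8.01×10^-5 m⁴, J_CB = 4.71×10^-5 m⁴, so T_A = T₀·(J_AC/a)/((J_AC/a)+(J_CB/b)) = 2757 N·m, T_B = 1023 N·m.
τ in each portion: τ_AC = 2.91×10^6 Pa, τ_CB = 1.61×10^6 Pa; maximum is in AC.
τ_max = T_AC·r/J = 2757·0.0845/8.01×10^-5 = 2.909×10^6 Pa.

0.422 ksi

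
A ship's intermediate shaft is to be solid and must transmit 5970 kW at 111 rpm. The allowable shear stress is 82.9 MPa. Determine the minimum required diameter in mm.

ω = 2π·111/60 = 11.62 rad/s, so T = P/ω = 5970×10³ / 11.62 = 513600 N·m.
For a solid shaft τ_max = 16T/(πd³), so d = (16T/(π τ_allow))^(1/3) = (16·513600/(π·8.29×10^7))^(1/3) = 0.3160 m.

316 mm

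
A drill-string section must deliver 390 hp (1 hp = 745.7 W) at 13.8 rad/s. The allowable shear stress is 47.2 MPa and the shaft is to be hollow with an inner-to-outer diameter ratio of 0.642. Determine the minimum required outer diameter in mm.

140 mm

ω = 13.8 rad/s, so T = P/ω = 390×745.7 / 13.80 = 21070 N·m.
For a hollow shaft with d_i/d_o = 0.642: τ_max = 16T/(π d_o³ (1−k⁴)), so d_o = [16T/(π τ_allow (1−k⁴))]^(1/3) = [16·21070/(π·4.72×10^7·0.8301)]^(1/3) = 0.1399 m.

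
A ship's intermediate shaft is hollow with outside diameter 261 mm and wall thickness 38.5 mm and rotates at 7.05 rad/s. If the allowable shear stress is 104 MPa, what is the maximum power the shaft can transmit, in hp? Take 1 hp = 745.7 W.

2580 hp

J = π(d_o⁴ − d_i⁴)/32 = π(0.261⁴ − 0.184⁴)/32 = 3.430×10^-4 m⁴.
T_max = τ_allow·J/r = 1.04×10^8 × 3.430×10^-4 / 0.131 = 273400 N·m.
ω = 7.05 rad/s, so P_max = T_max·ω = 1.927×10^6 W.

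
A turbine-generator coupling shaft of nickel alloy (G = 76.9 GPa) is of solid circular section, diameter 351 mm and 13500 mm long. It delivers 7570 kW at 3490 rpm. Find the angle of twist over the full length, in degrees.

ω = 2π·3490/60 = 365.5 rad/s, so T = P/ω = 7570×10³ / 365.5 = 20710 N·m.
J = πd⁴/32 = π(0.351)⁴/32 = 1.490×10^-3 m⁴.
θ = T·L/(G·J) = 20710 × 13.5 / (76.9×10⁹ × 1.490×10^-3) = 2.440×10^-3 rad.

0.140°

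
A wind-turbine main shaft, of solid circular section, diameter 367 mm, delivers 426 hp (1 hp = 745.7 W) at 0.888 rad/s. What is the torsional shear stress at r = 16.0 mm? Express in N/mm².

3.21 N/mm²

ω = 0.888 rad/s, so T = P/ω = 426×745.7 / 0.8880 = 357700 N·m.
J = πd⁴/32 = π(0.367)⁴/32 = 1.781×10^-3 m⁴.
Shear stress varies linearly with radius: τ = T·r/J = 357700 × 0.0160 / 1.781×10^-3 = 3.214×10^6 Pa.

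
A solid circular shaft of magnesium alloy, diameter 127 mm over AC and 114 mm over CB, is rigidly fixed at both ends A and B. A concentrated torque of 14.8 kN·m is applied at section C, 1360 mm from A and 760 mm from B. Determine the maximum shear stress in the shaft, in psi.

3970 psi

Compatibility: T_A·a/J_AC = T_B·b/J_CB with T_A + T_B = T₀.
J_AC = 2.55×10^-5 m⁴, J_CB = 1.66×10^-5 m⁴, so T_A = T₀·(J_AC/a)/((J_AC/a)+(J_CB/b)) = 6846 N·m, T_B = 7954 N·m.
τ in each portion: τ_AC = 1.70×10^7 Pa, τ_CB = 2.73×10^7 Pa; maximum is in CB.
τ_max = T_CB·r/J = 7954·0.0570/1.66×10^-5 = 2.734×10^7 Pa.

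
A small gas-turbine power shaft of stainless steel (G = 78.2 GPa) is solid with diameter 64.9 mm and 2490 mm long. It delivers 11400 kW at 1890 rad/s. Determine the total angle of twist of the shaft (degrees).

ω = 1890 rad/s, so T = P/ω = 11400×10³ / 1890 = 6032 N·m.
J = πd⁴/32 = π(0.0649)⁴/32 = 1.742×10^-6 m⁴.
θ = T·L/(G·J) = 6032 × 2.49 / (78.2×10⁹ × 1.742×10^-6) = 0.1103 rad.

6.32°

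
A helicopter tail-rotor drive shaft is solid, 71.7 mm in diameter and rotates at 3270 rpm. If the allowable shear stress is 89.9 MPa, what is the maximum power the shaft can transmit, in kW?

2230 kW

J = πd⁴/32 = π(0.0717)⁴/32 = 2.595×10^-6 m⁴.
T_max = τ_allow·J/r = 8.99×10^7 × 2.595×10^-6 / 0.0358 = 6506 N·m.
ω = 2π·3270/60 = 342.4 rad/s, so P_max = T_max·ω = 2.228×10^6 W.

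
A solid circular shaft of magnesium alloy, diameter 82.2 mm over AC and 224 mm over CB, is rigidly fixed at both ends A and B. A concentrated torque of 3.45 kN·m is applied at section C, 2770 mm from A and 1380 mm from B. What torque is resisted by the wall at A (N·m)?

30.9 N·m

Compatibility: T_A·a/J_AC = T_B·b/J_CB with T_A + T_B = T₀.
J_AC = 4.48×10^-6 m⁴, J_CB = 2.47×10^-4 m⁴, so T_A = T₀·(J_AC/a)/((J_AC/a)+(J_CB/b)) = 30.89 N·m, T_B = 3419 N·m.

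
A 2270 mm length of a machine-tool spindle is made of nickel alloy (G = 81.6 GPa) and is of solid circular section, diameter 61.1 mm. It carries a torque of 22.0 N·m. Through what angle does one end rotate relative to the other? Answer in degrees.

J = πd⁴/32 = π(0.0611)⁴/32 = 1.368×10^-6 m⁴.
θ = T·L/(G·J) = 22.00 × 2.27 / (81.6×10⁹ × 1.368×10^-6) = 4.473×10^-4 rad.

0.0256°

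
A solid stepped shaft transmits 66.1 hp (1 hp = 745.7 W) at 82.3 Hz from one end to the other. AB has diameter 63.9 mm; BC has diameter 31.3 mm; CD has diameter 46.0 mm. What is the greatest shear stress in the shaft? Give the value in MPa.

ω = 2π·82.3 = 517.1 rad/s, so T = P/ω = 66.1×745.7 / 517.1 = 95.32 N·m.
Under the same torque, τ_max = 16T/(πd³) is largest where d is smallest — segment BC (d = 31.3 mm).
τ_max = 16·95.32/(π·(0.0313)³) = 1.583×10^7 Pa.

15.8 MPa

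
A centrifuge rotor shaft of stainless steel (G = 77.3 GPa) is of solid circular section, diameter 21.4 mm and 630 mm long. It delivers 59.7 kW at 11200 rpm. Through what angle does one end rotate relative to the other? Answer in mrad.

20.1 mrad

ω = 2π·11200/60 = 1173 rad/s, so T = P/ω = 59.7×10³ / 1173 = 50.90 N·m.
J = πd⁴/32 = π(0.0214)⁴/32 = 2.059×10^-8 m⁴.
θ = T·L/(G·J) = 50.90 × 0.630 / (77.3×10⁹ × 2.059×10^-8) = 0.02015 rad.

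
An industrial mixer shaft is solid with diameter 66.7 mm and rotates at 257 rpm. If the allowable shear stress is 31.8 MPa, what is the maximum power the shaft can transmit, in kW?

49.9 kW

J = πd⁴/32 = π(0.0667)⁴/32 = 1.943×10^-6 m⁴.
T_max = τ_allow·J/r = 3.18×10^7 × 1.943×10^-6 / 0.0334 = 1853 N·m.
ω = 2π·257/60 = 26.91 rad/s, so P_max = T_max·ω = 4.987×10^4 W.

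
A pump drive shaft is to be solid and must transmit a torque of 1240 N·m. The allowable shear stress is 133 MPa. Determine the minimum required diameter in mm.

For a solid shaft τ_max = 16T/(πd³), so d = (16T/(π τ_allow))^(1/3) = (16·1240/(π·1.33×10^8))^(1/3) = 0.03621 m.

36.2 mm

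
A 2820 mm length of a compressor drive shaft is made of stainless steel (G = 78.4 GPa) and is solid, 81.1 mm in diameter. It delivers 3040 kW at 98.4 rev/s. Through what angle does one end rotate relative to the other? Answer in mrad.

ω = 2π·98.4 = 618.3 rad/s, so T = P/ω = 3040×10³ / 618.3 = 4917 N·m.
J = πd⁴/32 = π(0.0811)⁴/32 = 4.247×10^-6 m⁴.
θ = T·L/(G·J) = 4917 × 2.82 / (78.4×10⁹ × 4.247×10^-6) = 0.04164 rad.

41.6 mrad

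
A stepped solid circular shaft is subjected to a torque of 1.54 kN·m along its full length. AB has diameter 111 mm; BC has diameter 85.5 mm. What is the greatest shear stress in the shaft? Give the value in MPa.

12.5 MPa

Under the same torque, τ_max = 16T/(πd³) is largest where d is smallest — segment BC (d = 85.5 mm).
τ_max = 16·1540/(π·(0.0855)³) = 1.255×10^7 Pa.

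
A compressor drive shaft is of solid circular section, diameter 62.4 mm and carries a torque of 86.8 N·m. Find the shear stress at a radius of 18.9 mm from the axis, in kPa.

1100 kPa

J = πd⁴/32 = π(0.0624)⁴/32 = 1.488×10^-6 m⁴.
Shear stress varies linearly with radius: τ = T·r/J = 86.80 × 0.0189 / 1.488×10^-6 = 1.102×10^6 Pa.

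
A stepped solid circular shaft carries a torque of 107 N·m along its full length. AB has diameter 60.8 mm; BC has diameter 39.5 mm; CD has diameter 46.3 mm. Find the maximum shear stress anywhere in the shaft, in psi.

Under the same torque, τ_max = 16T/(πd³) is largest where d is smallest — segment BC (d = 39.5 mm).
τ_max = 16·107.0/(π·(0.0395)³) = 8.842×10^6 Pa.

1280 psi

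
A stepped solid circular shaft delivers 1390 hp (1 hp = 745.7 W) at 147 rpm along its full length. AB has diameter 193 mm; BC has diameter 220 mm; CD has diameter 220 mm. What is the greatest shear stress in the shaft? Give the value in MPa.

47.7 MPa

ω = 2π·147/60 = 15.39 rad/s, so T = P/ω = 1390×745.7 / 15.39 = 67330 N·m.
Under the same torque, τ_max = 16T/(πd³) is largest where d is smallest — segment AB (d = 193 mm).
τ_max = 16·67330/(π·(0.193)³) = 4.770×10^7 Pa.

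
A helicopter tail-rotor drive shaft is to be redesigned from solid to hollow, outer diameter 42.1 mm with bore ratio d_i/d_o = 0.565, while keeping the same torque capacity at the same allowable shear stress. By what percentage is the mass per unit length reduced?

26.9 %

Equal τ_max and T ⇒ the solid shaft needs d_s³ = d_o³(1−k⁴), so d_s = 42.1·(1−0.565⁴)^(1/3) = 40.62 mm.
Area ratio A_h/A_s = d_o²(1−k²)/d_s² = (1−k²)/(1−k⁴)^(2/3) = 0.7313.
Mass saving = 1 − 0.7313 = 26.9 %.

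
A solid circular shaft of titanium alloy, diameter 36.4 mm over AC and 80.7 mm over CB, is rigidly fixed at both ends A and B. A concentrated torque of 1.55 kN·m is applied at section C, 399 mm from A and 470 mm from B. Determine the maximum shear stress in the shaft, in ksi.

Compatibility: T_A·a/J_AC = T_B·b/J_CB with T_A + T_B = T₀.
J_AC = 1.72×10^-7 m⁴, J_CB = 4.16×10^-6 m⁴, so T_A = T₀·(J_AC/a)/((J_AC/a)+(J_CB/b)) = 72.06 N·m, T_B = 1478 N·m.
τ in each portion: τ_AC = 7.61×10^6 Pa, τ_CB = 1.43×10^7 Pa; maximum is in CB.
τ_max = T_CB·r/J = 1478·0.0404/4.16×10^-6 = 1.432×10^7 Pa.

2.08 ksi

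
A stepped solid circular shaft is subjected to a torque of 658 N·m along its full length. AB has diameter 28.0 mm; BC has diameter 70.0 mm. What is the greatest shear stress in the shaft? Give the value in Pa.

1.53e8 Pa

Under the same torque, τ_max = 16T/(πd³) is largest where d is smallest — segment AB (d = 28.0 mm).
τ_max = 16·658.0/(π·(0.0280)³) = 1.527×10^8 Pa.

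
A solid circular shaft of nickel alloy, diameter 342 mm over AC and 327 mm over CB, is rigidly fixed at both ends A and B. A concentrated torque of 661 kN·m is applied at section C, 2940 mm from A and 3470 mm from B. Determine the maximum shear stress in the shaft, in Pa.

4.93e7 Pa

Compatibility: T_A·a/J_AC = T_B·b/J_CB with T_A + T_B = T₀.
J_AC = 1.34×10^-3 m⁴, J_CB = 1.12×10^-3 m⁴, so T_A = T₀·(J_AC/a)/((J_AC/a)+(J_CB/b)) = 387000 N·m, T_B = 274000 N·m.
τ in each portion: τ_AC = 4.93×10^7 Pa, τ_CB = 3.99×10^7 Pa; maximum is in AC.
τ_max = T_AC·r/J = 387000·0.171/1.34×10^-3 = 4.927×10^7 Pa.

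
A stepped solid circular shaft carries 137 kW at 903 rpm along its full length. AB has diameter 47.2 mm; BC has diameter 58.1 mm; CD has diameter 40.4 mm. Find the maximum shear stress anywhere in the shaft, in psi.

16200 psi

ω = 2π·903/60 = 94.56 rad/s, so T = P/ω = 137×10³ / 94.56 = 1449 N·m.
Under the same torque, τ_max = 16T/(πd³) is largest where d is smallest — segment CD (d = 40.4 mm).
τ_max = 16·1449/(π·(0.0404)³) = 1.119×10^8 Pa.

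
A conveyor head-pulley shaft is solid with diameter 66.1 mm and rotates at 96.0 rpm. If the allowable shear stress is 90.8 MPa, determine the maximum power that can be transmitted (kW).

J = πd⁴/32 = π(0.0661)⁴/32 = 1.874×10^-6 m⁴.
T_max = τ_allow·J/r = 9.08×10^7 × 1.874×10^-6 / 0.0330 = 5149 N·m.
ω = 2π·96.0/60 = 10.05 rad/s, so P_max = T_max·ω = 5.176×10^4 W.

51.8 kW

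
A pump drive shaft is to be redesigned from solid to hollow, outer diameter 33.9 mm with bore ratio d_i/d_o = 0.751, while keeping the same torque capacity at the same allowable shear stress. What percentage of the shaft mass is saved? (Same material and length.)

Equal τ_max and T ⇒ the solid shaft needs d_s³ = d_o³(1−k⁴), so d_s = 33.9·(1−0.751⁴)^(1/3) = 29.84 mm.
Area ratio A_h/A_s = d_o²(1−k²)/d_s² = (1−k²)/(1−k⁴)^(2/3) = 0.5628.
Mass saving = 1 − 0.5628 = 43.7 %.

43.7 %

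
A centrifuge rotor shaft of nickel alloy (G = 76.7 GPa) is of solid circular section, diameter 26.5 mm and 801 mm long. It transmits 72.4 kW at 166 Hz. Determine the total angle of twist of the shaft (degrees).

ω = 2π·166 = 1043 rad/s, so T = P/ω = 72.4×10³ / 1043 = 69.41 N·m.
J = πd⁴/32 = π(0.0265)⁴/32 = 4.842×10^-8 m⁴.
θ = T·L/(G·J) = 69.41 × 0.801 / (76.7×10⁹ × 4.842×10^-8) = 0.01497 rad.

0.858°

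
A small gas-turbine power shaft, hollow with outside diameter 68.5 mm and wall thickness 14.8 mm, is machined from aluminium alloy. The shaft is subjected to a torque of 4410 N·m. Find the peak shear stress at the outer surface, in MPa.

78.0 MPa

J = π(d_o⁴ − d_i⁴)/32 = π(0.0685⁴ − 0.0389⁴)/32 = 1.937×10^-6 m⁴.
τ_max = T·r/J = 4410 × 0.0343 / 1.937×10^-6 = 7.799×10^7 Pa.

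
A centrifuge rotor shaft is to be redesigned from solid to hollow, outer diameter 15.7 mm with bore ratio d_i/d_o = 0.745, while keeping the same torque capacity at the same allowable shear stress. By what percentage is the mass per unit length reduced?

Equal τ_max and T ⇒ the solid shaft needs d_s³ = d_o³(1−k⁴), so d_s = 15.7·(1−0.745⁴)^(1/3) = 13.89 mm.
Area ratio A_h/A_s = d_o²(1−k²)/d_s² = (1−k²)/(1−k⁴)^(2/3) = 0.5688.
Mass saving = 1 − 0.5688 = 43.1 %.

43.1 %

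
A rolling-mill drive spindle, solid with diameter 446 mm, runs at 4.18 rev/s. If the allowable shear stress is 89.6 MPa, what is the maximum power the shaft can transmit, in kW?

J = πd⁴/32 = π(0.446)⁴/32 = 3.885×10^-3 m⁴.
T_max = τ_allow·J/r = 8.96×10^7 × 3.885×10^-3 / 0.223 = 1.561e6 N·m.
ω = 2π·4.18 = 26.26 rad/s, so P_max = T_max·ω = 4.099×10^7 W.

41000 kW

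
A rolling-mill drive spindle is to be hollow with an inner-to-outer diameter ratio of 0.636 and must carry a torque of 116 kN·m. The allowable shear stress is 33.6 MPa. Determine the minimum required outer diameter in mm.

276 mm

For a hollow shaft with d_i/d_o = 0.636: τ_max = 16T/(π d_o³ (1−k⁴)), so d_o = [16T/(π τ_allow (1−k⁴))]^(1/3) = [16·116000/(π·3.36×10^7·0.8364)]^(1/3) = 0.2760 m.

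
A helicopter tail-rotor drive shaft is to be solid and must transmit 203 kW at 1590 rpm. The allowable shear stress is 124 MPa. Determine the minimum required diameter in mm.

ω = 2π·1590/60 = 166.5 rad/s, so T = P/ω = 203×10³ / 166.5 = 1219 N·m.
For a solid shaft τ_max = 16T/(πd³), so d = (16T/(π τ_allow))^(1/3) = (16·1219/(π·1.24×10^8))^(1/3) = 0.03686 m.

36.9 mm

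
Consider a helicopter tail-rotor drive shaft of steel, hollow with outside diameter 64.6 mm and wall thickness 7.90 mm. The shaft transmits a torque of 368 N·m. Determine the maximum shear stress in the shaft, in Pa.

1.03e7 Pa

J = π(d_o⁴ − d_i⁴)/32 = π(0.0646⁴ − 0.0488⁴)/32 = 1.153×10^-6 m⁴.
τ_max = T·r/J = 368.0 × 0.0323 / 1.153×10^-6 = 1.031×10^7 Pa.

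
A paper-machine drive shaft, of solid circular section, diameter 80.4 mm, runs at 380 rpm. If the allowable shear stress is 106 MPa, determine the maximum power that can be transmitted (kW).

J = πd⁴/32 = π(0.0804)⁴/32 = 4.102×10^-6 m⁴.
T_max = τ_allow·J/r = 1.06×10^8 × 4.102×10^-6 / 0.0402 = 10820 N·m.
ω = 2π·380/60 = 39.79 rad/s, so P_max = T_max·ω = 4.304×10^5 W.

430 kW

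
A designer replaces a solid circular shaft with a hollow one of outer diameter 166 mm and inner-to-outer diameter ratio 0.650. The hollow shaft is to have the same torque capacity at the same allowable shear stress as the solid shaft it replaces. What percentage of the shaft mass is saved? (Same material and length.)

Equal τ_max and T ⇒ the solid shaft needs d_s³ = d_o³(1−k⁴), so d_s = 166·(1−0.650⁴)^(1/3) = 155.5 mm.
Area ratio A_h/A_s = d_o²(1−k²)/d_s² = (1−k²)/(1−k⁴)^(2/3) = 0.6584.
Mass saving = 1 − 0.6584 = 34.2 %.

34.2 %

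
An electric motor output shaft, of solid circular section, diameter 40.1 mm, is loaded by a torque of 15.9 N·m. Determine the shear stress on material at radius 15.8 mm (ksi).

J = πd⁴/32 = π(0.0401)⁴/32 = 2.539×10^-7 m⁴.
Shear stress varies linearly with radius: τ = T·r/J = 15.90 × 0.0158 / 2.539×10^-7 = 9.896×10^5 Pa.

0.144 ksi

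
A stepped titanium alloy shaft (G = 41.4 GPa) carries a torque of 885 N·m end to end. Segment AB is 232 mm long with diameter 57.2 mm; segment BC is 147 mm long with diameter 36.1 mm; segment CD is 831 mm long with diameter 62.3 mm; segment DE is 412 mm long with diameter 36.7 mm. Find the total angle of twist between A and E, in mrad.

85.0 mrad

J_AB = π(0.0572)⁴/32 = 1.05×10^-6 m⁴; J_BC = π(0.0361)⁴/32 = 1.67×10^-7 m⁴; J_CD = π(0.0623)⁴/32 = 1.48×10^-6 m⁴; J_DE = π(0.0367)⁴/32 = 1.78×10^-7 m⁴.
θ = (T/G)·Σ L_i/J_i = (885.0/41.4×10⁹)·(0.232/1.05×10^-6 + 0.147/1.67×10^-7 + 0.831/1.48×10^-6 + 0.412/1.78×10^-7) = 0.08503 rad.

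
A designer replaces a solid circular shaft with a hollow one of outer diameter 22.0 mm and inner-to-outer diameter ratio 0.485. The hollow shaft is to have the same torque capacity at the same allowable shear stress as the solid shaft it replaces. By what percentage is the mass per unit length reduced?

Equal τ_max and T ⇒ the solid shaft needs d_s³ = d_o³(1−k⁴), so d_s = 22.0·(1−0.485⁴)^(1/3) = 21.59 mm.
Area ratio A_h/A_s = d_o²(1−k²)/d_s² = (1−k²)/(1−k⁴)^(2/3) = 0.7944.
Mass saving = 1 − 0.7944 = 20.6 %.

20.6 %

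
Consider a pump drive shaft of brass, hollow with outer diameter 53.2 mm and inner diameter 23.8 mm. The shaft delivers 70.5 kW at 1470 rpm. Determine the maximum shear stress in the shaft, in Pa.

ω = 2π·1470/60 = 153.9 rad/s, so T = P/ω = 70.5×10³ / 153.9 = 458.0 N·m.
J = π(d_o⁴ − d_i⁴)/32 = π(0.0532⁴ − 0.0238⁴)/32 = 7.549×10^-7 m⁴.
τ_max = T·r/J = 458.0 × 0.0266 / 7.549×10^-7 = 1.614×10^7 Pa.

1.61e7 Pa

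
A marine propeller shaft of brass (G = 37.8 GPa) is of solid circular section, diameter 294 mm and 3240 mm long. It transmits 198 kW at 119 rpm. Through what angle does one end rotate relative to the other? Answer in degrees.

ω = 2π·119/60 = 12.46 rad/s, so T = P/ω = 198×10³ / 12.46 = 15890 N·m.
J = πd⁴/32 = π(0.294)⁴/32 = 7.335×10^-4 m⁴.
θ = T·L/(G·J) = 15890 × 3.24 / (37.8×10⁹ × 7.335×10^-4) = 1.857×10^-3 rad.

0.106°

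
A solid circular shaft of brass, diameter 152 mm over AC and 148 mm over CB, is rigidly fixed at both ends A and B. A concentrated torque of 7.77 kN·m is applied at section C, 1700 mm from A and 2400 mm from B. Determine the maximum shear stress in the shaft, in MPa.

Compatibility: T_A·a/J_AC = T_B·b/J_CB with T_A + T_B = T₀.
J_AC = 5.24×10^-5 m⁴, J_CB = 4.71×10^-5 m⁴, so T_A = T₀·(J_AC/a)/((J_AC/a)+(J_CB/b)) = 4747 N·m, T_B = 3023 N·m.
τ in each portion: τ_AC = 6.88×10^6 Pa, τ_CB = 4.75×10^6 Pa; maximum is in AC.
τ_max = T_AC·r/J = 4747·0.0760/5.24×10^-5 = 6.885×10^6 Pa.

6.88 MPa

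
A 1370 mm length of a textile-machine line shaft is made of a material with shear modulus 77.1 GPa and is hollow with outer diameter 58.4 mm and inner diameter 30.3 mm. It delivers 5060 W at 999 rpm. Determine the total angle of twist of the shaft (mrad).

0.811 mrad

ω = 2π·999/60 = 104.6 rad/s, so T = P/ω = 5060 / 104.6 = 48.37 N·m.
J = π(d_o⁴ − d_i⁴)/32 = π(0.0584⁴ − 0.0303⁴)/32 = 1.059×10^-6 m⁴.
θ = T·L/(G·J) = 48.37 × 1.37 / (77.1×10⁹ × 1.059×10^-6) = 8.114×10^-4 rad.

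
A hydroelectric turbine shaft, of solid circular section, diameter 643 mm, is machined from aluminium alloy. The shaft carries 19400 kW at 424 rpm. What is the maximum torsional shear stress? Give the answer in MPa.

8.37 MPa

ω = 2π·424/60 = 44.40 rad/s, so T = P/ω = 19400×10³ / 44.40 = 436900 N·m.
J = πd⁴/32 = π(0.643)⁴/32 = 0.01678 m⁴.
τ_max = T·r/J = 436900 × 0.322 / 0.01678 = 8.370×10^6 Pa.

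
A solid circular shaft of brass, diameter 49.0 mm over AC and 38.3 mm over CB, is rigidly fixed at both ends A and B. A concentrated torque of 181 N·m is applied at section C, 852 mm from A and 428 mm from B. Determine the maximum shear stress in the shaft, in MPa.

Compatibility: T_A·a/J_AC = T_B·b/J_CB with T_A + T_B = T₀.
J_AC = 5.66×10^-7 m⁴, J_CB = 2.11×10^-7 m⁴, so T_A = T₀·(J_AC/a)/((J_AC/a)+(J_CB/b)) = 103.8 N·m, T_B = 77.16 N·m.
τ in each portion: τ_AC = 4.50×10^6 Pa, τ_CB = 6.99×10^6 Pa; maximum is in CB.
τ_max = T_CB·r/J = 77.16·0.0191/2.11×10^-7 = 6.994×10^6 Pa.

6.99 MPa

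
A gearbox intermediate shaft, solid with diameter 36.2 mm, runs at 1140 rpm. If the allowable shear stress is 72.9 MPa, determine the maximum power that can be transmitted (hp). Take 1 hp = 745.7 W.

109 hp

J = πd⁴/32 = π(0.0362)⁴/32 = 1.686×10^-7 m⁴.
T_max = τ_allow·J/r = 7.29×10^7 × 1.686×10^-7 / 0.0181 = 679.0 N·m.
ω = 2π·1140/60 = 119.4 rad/s, so P_max = T_max·ω = 8.106×10^4 W.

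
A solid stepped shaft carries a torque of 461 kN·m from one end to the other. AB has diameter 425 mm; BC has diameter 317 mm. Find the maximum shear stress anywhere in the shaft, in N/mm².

Under the same torque, τ_max = 16T/(πd³) is largest where d is smallest — segment BC (d = 317 mm).
τ_max = 16·461000/(π·(0.317)³) = 7.370×10^7 Pa.

73.7 N/mm²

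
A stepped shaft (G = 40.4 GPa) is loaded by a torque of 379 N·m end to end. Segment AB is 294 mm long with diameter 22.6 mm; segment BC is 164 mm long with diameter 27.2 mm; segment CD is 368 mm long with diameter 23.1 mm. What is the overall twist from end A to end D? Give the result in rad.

0.260 rad

J_AB = π(0.0226)⁴/32 = 2.56×10^-8 m⁴; J_BC = π(0.0272)⁴/32 = 5.37×10^-8 m⁴; J_CD = π(0.0231)⁴/32 = 2.80×10^-8 m⁴.
θ = (T/G)·Σ L_i/J_i = (379.0/40.4×10⁹)·(0.294/2.56×10^-8 + 0.164/5.37×10^-8 + 0.368/2.80×10^-8) = 0.2598 rad.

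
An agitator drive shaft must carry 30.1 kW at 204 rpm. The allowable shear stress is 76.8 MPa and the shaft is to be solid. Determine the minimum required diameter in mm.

ω = 2π·204/60 = 21.36 rad/s, so T = P/ω = 30.1×10³ / 21.36 = 1409 N·m.
For a solid shaft τ_max = 16T/(πd³), so d = (16T/(π τ_allow))^(1/3) = (16·1409/(π·7.68×10^7))^(1/3) = 0.04538 m.

45.4 mm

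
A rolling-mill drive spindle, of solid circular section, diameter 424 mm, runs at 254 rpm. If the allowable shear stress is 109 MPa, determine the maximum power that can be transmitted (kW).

43400 kW

J = πd⁴/32 = π(0.424)⁴/32 = 3.173×10^-3 m⁴.
T_max = τ_allow·J/r = 1.09×10^8 × 3.173×10^-3 / 0.212 = 1.631e6 N·m.
ω = 2π·254/60 = 26.60 rad/s, so P_max = T_max·ω = 4.339×10^7 W.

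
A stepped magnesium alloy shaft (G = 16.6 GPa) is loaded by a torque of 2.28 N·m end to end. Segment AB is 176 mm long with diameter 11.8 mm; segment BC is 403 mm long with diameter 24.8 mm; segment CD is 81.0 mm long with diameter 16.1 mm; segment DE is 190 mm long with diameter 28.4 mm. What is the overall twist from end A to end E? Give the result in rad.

J_AB = π(0.0118)⁴/32 = 1.90×10^-9 m⁴; J_BC = π(0.0248)⁴/32 = 3.71×10^-8 m⁴; J_CD = π(0.0161)⁴/32 = 6.60×10^-9 m⁴; J_DE = π(0.0284)⁴/32 = 6.39×10^-8 m⁴.
θ = (T/G)·Σ L_i/J_i = (2.280/16.6×10⁹)·(0.176/1.90×10^-9 + 0.403/3.71×10^-8 + 0.0810/6.60×10^-9 + 0.190/6.39×10^-8) = 0.01629 rad.

0.0163 rad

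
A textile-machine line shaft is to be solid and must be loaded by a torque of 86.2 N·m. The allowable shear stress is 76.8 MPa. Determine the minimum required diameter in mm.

17.9 mm

For a solid shaft τ_max = 16T/(πd³), so d = (16T/(π τ_allow))^(1/3) = (16·86.20/(π·7.68×10^7))^(1/3) = 0.01788 m.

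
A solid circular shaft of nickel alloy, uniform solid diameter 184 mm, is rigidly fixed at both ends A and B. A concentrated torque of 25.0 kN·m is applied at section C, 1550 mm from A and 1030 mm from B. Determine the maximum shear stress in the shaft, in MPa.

12.3 MPa

With uniform GJ and both ends fixed, compatibility θ_AC = θ_CB gives T_A·a = T_B·b, together with T_A + T_B = T₀.
T_A = T₀·b/(a+b) = 25000·1030/2580 = 9981 N·m; T_B = 15020 N·m.
τ in each portion: τ_AC = 8.16×10^6 Pa, τ_CB = 1.23×10^7 Pa; maximum is in CB.
τ_max = T_CB·r/J = 15020·0.0920/1.13×10^-4 = 1.228×10^7 Pa.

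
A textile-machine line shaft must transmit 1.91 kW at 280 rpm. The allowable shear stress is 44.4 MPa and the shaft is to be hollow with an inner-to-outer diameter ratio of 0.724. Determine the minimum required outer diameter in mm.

ω = 2π·280/60 = 29.32 rad/s, so T = P/ω = 1.91×10³ / 29.32 = 65.14 N·m.
For a hollow shaft with d_i/d_o = 0.724: τ_max = 16T/(π d_o³ (1−k⁴)), so d_o = [16T/(π τ_allow (1−k⁴))]^(1/3) = [16·65.14/(π·4.44×10^7·0.7252)]^(1/3) = 0.02176 m.

21.8 mm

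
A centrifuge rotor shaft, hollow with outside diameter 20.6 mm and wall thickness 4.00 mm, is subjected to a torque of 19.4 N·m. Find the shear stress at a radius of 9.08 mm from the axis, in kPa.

11600 kPa

J = π(d_o⁴ − d_i⁴)/32 = π(0.0206⁴ − 0.0126⁴)/32 = 1.520×10^-8 m⁴.
Shear stress varies linearly with radius: τ = T·r/J = 19.40 × 0.00908 / 1.520×10^-8 = 1.159×10^7 Pa.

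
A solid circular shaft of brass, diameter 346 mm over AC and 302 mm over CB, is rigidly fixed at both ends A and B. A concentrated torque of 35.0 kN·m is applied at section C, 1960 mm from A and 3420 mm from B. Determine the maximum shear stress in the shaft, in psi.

468 psi

Compatibility: T_A·a/J_AC = T_B·b/J_CB with T_A + T_B = T₀.
J_AC = 1.41×10^-3 m⁴, J_CB = 8.17×10^-4 m⁴, so T_A = T₀·(J_AC/a)/((J_AC/a)+(J_CB/b)) = 26260 N·m, T_B = 8736 N·m.
τ in each portion: τ_AC = 3.23×10^6 Pa, τ_CB = 1.62×10^6 Pa; maximum is in AC.
τ_max = T_AC·r/J = 26260·0.173/1.41×10^-3 = 3.229×10^6 Pa.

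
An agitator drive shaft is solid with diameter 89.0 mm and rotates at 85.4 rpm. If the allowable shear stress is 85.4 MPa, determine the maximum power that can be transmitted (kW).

J = πd⁴/32 = π(0.0890)⁴/32 = 6.160×10^-6 m⁴.
T_max = τ_allow·J/r = 8.54×10^7 × 6.160×10^-6 / 0.0445 = 11820 N·m.
ω = 2π·85.4/60 = 8.943 rad/s, so P_max = T_max·ω = 1.057×10^5 W.

106 kW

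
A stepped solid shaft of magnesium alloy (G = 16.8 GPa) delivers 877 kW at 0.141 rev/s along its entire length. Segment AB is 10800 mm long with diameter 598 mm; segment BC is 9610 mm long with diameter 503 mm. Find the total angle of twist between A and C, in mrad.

141 mrad

ω = 2π·0.141 = 0.8859 rad/s, so T = P/ω = 877×10³ / 0.8859 = 989900 N·m.
J_AB = π(0.598)⁴/32 = 0.0126 m⁴; J_BC = π(0.503)⁴/32 = 6.28×10^-3 m⁴.
θ = (T/G)·Σ L_i/J_i = (989900/16.8×10⁹)·(10.8/0.0126 + 9.61/6.28×10^-3) = 0.1408 rad.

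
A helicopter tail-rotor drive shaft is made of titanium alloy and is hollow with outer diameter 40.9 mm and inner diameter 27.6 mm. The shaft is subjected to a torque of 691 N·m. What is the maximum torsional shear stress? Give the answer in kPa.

J = π(d_o⁴ − d_i⁴)/32 = π(0.0409⁴ − 0.0276⁴)/32 = 2.178×10^-7 m⁴.
τ_max = T·r/J = 691.0 × 0.0204 / 2.178×10^-7 = 6.489×10^7 Pa.

64900 kPa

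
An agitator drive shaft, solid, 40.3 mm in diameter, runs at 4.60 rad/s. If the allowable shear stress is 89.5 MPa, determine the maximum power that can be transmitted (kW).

J = πd⁴/32 = π(0.0403)⁴/32 = 2.590×10^-7 m⁴.
T_max = τ_allow·J/r = 8.95×10^7 × 2.590×10^-7 / 0.0201 = 1150 N·m.
ω = 4.60 rad/s, so P_max = T_max·ω = 5291 W.

5.29 kW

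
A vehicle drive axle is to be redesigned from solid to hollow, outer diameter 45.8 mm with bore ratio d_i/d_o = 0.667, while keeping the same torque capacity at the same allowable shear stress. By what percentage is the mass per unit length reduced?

35.7 %

Equal τ_max and T ⇒ the solid shaft needs d_s³ = d_o³(1−k⁴), so d_s = 45.8·(1−0.667⁴)^(1/3) = 42.55 mm.
Area ratio A_h/A_s = d_o²(1−k²)/d_s² = (1−k²)/(1−k⁴)^(2/3) = 0.6430.
Mass saving = 1 − 0.6430 = 35.7 %.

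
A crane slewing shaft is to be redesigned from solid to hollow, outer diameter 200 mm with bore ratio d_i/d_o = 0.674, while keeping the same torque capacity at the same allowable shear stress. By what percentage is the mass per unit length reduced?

36.3 %

Equal τ_max and T ⇒ the solid shaft needs d_s³ = d_o³(1−k⁴), so d_s = 200·(1−0.674⁴)^(1/3) = 185.2 mm.
Area ratio A_h/A_s = d_o²(1−k²)/d_s² = (1−k²)/(1−k⁴)^(2/3) = 0.6366.
Mass saving = 1 − 0.6366 = 36.3 %.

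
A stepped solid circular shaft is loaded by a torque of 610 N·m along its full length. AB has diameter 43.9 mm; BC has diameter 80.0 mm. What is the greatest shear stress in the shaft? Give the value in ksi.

5.33 ksi

Under the same torque, τ_max = 16T/(πd³) is largest where d is smallest — segment AB (d = 43.9 mm).
τ_max = 16·610.0/(π·(0.0439)³) = 3.672×10^7 Pa.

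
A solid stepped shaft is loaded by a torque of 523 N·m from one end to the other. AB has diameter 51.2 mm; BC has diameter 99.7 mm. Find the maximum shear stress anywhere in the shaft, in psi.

2880 psi

Under the same torque, τ_max = 16T/(πd³) is largest where d is smallest — segment AB (d = 51.2 mm).
τ_max = 16·523.0/(π·(0.0512)³) = 1.985×10^7 Pa.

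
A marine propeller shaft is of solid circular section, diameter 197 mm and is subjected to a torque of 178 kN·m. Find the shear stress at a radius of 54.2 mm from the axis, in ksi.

J = πd⁴/32 = π(0.197)⁴/32 = 1.479×10^-4 m⁴.
Shear stress varies linearly with radius: τ = T·r/J = 178000 × 0.0542 / 1.479×10^-4 = 6.525×10^7 Pa.

9.46 ksi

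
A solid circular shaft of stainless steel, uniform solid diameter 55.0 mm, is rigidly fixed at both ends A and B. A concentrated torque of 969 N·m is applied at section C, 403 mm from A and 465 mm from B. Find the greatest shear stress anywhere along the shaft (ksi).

With uniform GJ and both ends fixed, compatibility θ_AC = θ_CB gives T_A·a = T_B·b, together with T_A + T_B = T₀.
T_A = T₀·b/(a+b) = 969.0·465/868.0 = 519.1 N·m; T_B = 449.9 N·m.
τ in each portion: τ_AC = 1.59×10^7 Pa, τ_CB = 1.38×10^7 Pa; maximum is in AC.
τ_max = T_AC·r/J = 519.1·0.0275/8.98×10^-7 = 1.589×10^7 Pa.

2.30 ksi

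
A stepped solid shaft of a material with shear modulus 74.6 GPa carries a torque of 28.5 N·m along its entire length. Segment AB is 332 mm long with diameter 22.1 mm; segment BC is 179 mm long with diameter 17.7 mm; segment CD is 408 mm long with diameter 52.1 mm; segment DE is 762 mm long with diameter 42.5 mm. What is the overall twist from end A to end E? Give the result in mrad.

13.6 mrad

J_AB = π(0.0221)⁴/32 = 2.34×10^-8 m⁴; J_BC = π(0.0177)⁴/32 = 9.64×10^-9 m⁴; J_CD = π(0.0521)⁴/32 = 7.23×10^-7 m⁴; J_DE = π(0.0425)⁴/32 = 3.20×10^-7 m⁴.
θ = (T/G)·Σ L_i/J_i = (28.50/74.6×10⁹)·(0.332/2.34×10^-8 + 0.179/9.64×10^-9 + 0.408/7.23×10^-7 + 0.762/3.20×10^-7) = 0.01364 rad.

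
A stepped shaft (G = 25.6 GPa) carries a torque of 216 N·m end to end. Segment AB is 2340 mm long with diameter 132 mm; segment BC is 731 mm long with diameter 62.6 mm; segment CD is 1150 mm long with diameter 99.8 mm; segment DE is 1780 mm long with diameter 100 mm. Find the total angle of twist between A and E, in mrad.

J_AB = π(0.132)⁴/32 = 2.98×10^-5 m⁴; J_BC = π(0.0626)⁴/32 = 1.51×10^-6 m⁴; J_CD = π(0.0998)⁴/32 = 9.74×10^-6 m⁴; J_DE = π(0.100)⁴/32 = 9.82×10^-6 m⁴.
θ = (T/G)·Σ L_i/J_i = (216.0/25.6×10⁹)·(2.34/2.98×10^-5 + 0.731/1.51×10^-6 + 1.15/9.74×10^-6 + 1.78/9.82×10^-6) = 7.280×10^-3 rad.

7.28 mrad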